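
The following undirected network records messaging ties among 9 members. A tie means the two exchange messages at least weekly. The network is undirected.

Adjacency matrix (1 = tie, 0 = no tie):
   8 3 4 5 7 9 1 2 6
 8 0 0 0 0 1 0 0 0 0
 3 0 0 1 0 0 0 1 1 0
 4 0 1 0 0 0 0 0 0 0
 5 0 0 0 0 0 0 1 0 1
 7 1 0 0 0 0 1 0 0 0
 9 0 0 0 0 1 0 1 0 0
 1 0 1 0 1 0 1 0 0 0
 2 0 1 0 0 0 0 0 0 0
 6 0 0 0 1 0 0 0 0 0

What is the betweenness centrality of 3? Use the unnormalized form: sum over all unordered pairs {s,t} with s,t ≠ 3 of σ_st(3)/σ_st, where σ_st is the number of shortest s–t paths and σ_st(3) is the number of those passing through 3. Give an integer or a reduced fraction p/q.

13

Pairs whose geodesics pass through 3 — 8–4: 1; 8–2: 1; 4–5: 1; 4–7: 1; 4–9: 1; 4–1: 1; 4–2: 1; 4–6: 1; 5–2: 1; 7–2: 1; 9–2: 1; 1–2: 1; 2–6: 1.
All other pairs contribute 0.
Summing the contributions gives betweenness(3) = 13.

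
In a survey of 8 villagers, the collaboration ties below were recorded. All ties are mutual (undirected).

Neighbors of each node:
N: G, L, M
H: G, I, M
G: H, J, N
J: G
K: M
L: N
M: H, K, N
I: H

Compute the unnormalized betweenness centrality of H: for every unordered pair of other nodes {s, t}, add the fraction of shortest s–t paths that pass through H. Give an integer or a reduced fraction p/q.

Pairs whose geodesics pass through H — L–I: 2/2; N–I: 2/2; J–M: 1/2; J–K: 1/2; J–I: 1; M–G: 1/2; M–I: 1; G–K: 1/2; G–I: 1; K–I: 1.
All other pairs contribute 0.
Summing the contributions gives betweenness(H) = 8.

8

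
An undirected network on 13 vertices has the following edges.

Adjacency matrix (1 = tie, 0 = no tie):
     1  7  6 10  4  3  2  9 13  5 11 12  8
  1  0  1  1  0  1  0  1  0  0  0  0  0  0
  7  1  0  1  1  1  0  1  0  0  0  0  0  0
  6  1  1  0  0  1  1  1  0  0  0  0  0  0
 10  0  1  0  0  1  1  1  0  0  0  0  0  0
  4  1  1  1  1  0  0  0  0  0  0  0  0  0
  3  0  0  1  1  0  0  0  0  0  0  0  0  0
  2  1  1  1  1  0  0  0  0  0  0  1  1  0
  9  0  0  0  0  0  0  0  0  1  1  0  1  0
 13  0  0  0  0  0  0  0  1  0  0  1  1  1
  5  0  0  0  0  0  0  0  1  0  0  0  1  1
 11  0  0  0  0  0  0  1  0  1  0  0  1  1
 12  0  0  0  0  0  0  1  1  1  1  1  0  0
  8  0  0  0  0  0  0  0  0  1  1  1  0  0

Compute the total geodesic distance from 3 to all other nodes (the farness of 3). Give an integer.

32

Distances from 3: 1:2, 2:2, 4:2, 5:4, 6:1, 7:2, 8:4, 9:4, 10:1, 11:3, 12:3, 13:4.
Sum = 2 + 2 + 2 + 4 + 1 + 2 + 4 + 4 + 1 + 3 + 3 + 4 = 32.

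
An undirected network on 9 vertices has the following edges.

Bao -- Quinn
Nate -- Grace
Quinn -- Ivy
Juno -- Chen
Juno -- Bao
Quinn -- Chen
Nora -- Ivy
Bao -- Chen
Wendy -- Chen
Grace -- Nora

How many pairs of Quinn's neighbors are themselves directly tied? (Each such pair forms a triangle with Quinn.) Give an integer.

Quinn's neighbors: Bao, Chen, and Ivy.
Neighbor pairs that are themselves tied: Quinn–Bao–Chen. Each forms one triangle with Quinn, for 1 in total.

1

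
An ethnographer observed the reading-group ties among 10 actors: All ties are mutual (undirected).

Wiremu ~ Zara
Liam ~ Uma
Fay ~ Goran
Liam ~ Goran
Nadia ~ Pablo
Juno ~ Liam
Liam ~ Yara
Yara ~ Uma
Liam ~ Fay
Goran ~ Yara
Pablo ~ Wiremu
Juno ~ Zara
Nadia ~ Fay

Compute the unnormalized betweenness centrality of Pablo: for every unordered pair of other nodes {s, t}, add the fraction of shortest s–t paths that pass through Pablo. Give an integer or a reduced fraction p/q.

Pairs whose geodesics pass through Pablo — Fay–Wiremu: 1; Goran–Wiremu: 1/2; Zara–Nadia: 1; Wiremu–Nadia: 1.
All other pairs contribute 0.
Summing the contributions gives betweenness(Pablo) = 7/2.

7/2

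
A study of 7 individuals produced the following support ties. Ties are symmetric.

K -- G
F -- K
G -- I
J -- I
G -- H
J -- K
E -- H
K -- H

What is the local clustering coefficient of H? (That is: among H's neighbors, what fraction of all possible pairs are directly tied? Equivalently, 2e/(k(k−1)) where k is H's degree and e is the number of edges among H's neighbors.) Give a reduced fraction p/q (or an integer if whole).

H's neighbors: E, G, and K (k = 3).
Possible neighbor pairs: C(3,2) = 3. Edges among them: G–K → e = 1.
Clustering(H) = 1/3.

1/3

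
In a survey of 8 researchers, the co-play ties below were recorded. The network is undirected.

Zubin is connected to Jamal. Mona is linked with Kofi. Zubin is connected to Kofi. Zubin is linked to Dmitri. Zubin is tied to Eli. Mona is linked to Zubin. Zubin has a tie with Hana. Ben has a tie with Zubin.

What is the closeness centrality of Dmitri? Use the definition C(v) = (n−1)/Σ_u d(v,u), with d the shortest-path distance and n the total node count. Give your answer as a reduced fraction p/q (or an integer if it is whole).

Distances from Dmitri: Ben:2, Eli:2, Hana:2, Jamal:2, Kofi:2, Mona:2, Zubin:1. Sum = 13.
n = 8, so closeness = 7/13.

7/13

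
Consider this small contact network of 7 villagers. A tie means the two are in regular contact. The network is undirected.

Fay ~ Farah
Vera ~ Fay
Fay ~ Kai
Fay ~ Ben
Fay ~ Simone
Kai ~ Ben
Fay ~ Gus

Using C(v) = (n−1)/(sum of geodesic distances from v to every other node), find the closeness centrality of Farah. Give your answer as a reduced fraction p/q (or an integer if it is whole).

6/11

Distances from Farah: Ben:2, Fay:1, Gus:2, Kai:2, Simone:2, Vera:2. Sum = 11.
n = 7, so closeness = 6/11.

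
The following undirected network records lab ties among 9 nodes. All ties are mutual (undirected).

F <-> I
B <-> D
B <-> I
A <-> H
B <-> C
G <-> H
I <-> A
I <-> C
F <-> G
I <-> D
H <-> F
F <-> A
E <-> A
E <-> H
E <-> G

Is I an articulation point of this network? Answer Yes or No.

Yes

Removing I leaves {B, C, and D} with no path to {A, E, F, G, and H}, so the network splits into 2 components. I is a cut vertex.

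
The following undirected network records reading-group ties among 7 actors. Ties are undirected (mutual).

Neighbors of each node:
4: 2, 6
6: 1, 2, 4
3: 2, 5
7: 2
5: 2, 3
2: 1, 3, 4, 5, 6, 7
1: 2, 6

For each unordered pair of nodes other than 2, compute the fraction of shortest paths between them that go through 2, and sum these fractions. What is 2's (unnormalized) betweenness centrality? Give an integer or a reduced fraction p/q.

23/2

Pairs whose geodesics pass through 2 — 3–4: 1; 3–1: 1; 3–6: 1; 3–7: 1; 4–1: 1/2; 4–5: 1; 4–7: 1; 1–5: 1; 1–7: 1; 6–5: 1; 6–7: 1; 5–7: 1.
All other pairs contribute 0.
Summing the contributions gives betweenness(2) = 23/2.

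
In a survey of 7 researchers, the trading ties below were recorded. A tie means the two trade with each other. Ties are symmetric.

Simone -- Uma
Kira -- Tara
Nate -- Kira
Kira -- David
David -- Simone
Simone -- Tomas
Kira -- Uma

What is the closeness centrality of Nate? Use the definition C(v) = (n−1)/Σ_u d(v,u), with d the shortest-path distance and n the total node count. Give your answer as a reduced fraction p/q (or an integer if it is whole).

3/7

Distances from Nate: David:2, Kira:1, Simone:3, Tara:2, Tomas:4, Uma:2. Sum = 14.
n = 7, so closeness = 6/14 = 3/7.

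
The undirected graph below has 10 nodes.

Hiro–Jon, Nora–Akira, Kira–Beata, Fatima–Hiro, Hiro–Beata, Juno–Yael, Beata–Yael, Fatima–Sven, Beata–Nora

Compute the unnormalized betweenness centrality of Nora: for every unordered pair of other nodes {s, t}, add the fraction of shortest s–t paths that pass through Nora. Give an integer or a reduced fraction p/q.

8

Pairs whose geodesics pass through Nora — Juno–Akira: 1; Jon–Akira: 1; Sven–Akira: 1; Yael–Akira: 1; Akira–Fatima: 1; Akira–Kira: 1; Akira–Hiro: 1; Akira–Beata: 1.
All other pairs contribute 0.
Summing the contributions gives betweenness(Nora) = 8.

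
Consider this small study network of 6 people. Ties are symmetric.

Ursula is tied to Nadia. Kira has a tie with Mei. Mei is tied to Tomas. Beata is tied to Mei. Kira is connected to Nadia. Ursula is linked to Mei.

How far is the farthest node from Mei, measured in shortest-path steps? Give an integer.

Distances from Mei: Beata:1, Kira:1, Nadia:2, Tomas:1, Ursula:1.
The largest is 2 (to Nadia), so the eccentricity of Mei is 2.

2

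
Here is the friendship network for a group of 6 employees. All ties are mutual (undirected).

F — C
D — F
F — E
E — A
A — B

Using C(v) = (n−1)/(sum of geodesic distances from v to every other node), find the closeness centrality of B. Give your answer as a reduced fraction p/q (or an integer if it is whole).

5/14

Distances from B: A:1, C:4, D:4, E:2, F:3. Sum = 14.
n = 6, so closeness = 5/14.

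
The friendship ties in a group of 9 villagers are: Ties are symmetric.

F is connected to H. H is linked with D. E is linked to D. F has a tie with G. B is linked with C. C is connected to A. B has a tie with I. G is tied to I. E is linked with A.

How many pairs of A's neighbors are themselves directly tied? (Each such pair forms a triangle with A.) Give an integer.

0

A's neighbors are C and E, but none of them are tied to each other, so no triangle contains A.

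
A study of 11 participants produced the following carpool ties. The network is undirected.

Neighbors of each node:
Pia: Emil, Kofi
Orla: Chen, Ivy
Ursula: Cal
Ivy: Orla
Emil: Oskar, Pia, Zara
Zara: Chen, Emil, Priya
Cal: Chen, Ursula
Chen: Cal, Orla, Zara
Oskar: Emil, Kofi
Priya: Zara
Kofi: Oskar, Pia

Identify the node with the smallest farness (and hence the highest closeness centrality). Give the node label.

Farness (sum of distances to all others) for each node — Cal:28, Chen:21, Emil:23, Ivy:37, Kofi:37, Orla:28, Oskar:30, Pia:30, Priya:29, Ursula:37, Zara:20.
The smallest farness is 20, for Zara, so Zara has the highest closeness.

Zara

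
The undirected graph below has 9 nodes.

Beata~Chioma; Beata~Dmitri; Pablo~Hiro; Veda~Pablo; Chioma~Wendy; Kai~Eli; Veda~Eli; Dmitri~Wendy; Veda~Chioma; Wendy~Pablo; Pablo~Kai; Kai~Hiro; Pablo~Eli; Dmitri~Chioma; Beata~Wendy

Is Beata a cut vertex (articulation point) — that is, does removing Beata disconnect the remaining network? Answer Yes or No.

No

Even without Beata, every remaining node can still reach every other (the residual graph is connected), so Beata is not a cut vertex.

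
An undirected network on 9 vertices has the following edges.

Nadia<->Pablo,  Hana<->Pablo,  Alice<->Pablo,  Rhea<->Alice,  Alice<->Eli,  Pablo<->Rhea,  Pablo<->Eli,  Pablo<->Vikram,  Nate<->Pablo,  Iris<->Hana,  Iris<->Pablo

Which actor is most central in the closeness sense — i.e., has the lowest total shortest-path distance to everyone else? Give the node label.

Farness (sum of distances to all others) for each node — Alice:13, Eli:14, Hana:14, Iris:14, Nadia:15, Nate:15, Pablo:8, Rhea:14, Vikram:15.
The smallest farness is 8, for Pablo, so Pablo has the highest closeness.

Pablo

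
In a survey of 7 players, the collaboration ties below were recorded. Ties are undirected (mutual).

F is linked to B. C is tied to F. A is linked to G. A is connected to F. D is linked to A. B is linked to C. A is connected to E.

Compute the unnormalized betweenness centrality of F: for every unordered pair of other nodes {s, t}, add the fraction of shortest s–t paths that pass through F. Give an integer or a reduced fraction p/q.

8

Pairs whose geodesics pass through F — E–B: 1; E–C: 1; D–B: 1; D–C: 1; B–G: 1; B–A: 1; G–C: 1; C–A: 1.
All other pairs contribute 0.
Summing the contributions gives betweenness(F) = 8.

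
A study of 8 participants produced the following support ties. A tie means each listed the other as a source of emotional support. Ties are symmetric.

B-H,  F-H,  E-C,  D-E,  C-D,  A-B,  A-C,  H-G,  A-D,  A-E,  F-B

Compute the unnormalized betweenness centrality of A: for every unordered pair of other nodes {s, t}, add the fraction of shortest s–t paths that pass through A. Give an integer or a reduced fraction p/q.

Pairs whose geodesics pass through A — B–D: 1; B–C: 1; B–E: 1; G–D: 1; G–C: 1; G–E: 1; H–D: 1; H–C: 1; H–E: 1; F–D: 1; F–C: 1; F–E: 1.
All other pairs contribute 0.
Summing the contributions gives betweenness(A) = 12.

12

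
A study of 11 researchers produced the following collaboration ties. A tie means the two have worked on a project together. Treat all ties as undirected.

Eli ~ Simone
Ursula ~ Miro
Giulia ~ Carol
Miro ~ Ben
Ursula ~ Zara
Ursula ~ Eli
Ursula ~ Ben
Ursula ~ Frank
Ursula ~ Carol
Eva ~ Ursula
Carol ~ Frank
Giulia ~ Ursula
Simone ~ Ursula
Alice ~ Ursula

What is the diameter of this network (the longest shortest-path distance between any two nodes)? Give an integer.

2

Eccentricity of each node (its greatest distance to any other): Alice:2, Ben:2, Carol:2, Eli:2, Eva:2, Frank:2, Giulia:2, Miro:2, Simone:2, Ursula:1, Zara:2.
The maximum eccentricity is 2, realized for instance by the pair Alice–Eli via Alice – Ursula – Eli. So the diameter is 2.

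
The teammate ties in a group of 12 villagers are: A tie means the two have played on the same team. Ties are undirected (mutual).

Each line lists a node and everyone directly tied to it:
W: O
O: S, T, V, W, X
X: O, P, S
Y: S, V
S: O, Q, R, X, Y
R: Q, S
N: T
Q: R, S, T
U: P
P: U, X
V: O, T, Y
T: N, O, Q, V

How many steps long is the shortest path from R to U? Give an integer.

4

One shortest route is R – S – X – P – U, which uses 4 edges, and at distance 3 from R we only reach {N, P, V, W}, which does not include U. So d(R,U) = 4.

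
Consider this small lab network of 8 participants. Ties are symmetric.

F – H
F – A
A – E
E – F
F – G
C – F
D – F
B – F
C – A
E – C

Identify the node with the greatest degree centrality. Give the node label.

F

Degrees — A:3, B:1, C:3, D:1, E:3, F:7, G:1, H:1.
The maximum is 7, attained only by F.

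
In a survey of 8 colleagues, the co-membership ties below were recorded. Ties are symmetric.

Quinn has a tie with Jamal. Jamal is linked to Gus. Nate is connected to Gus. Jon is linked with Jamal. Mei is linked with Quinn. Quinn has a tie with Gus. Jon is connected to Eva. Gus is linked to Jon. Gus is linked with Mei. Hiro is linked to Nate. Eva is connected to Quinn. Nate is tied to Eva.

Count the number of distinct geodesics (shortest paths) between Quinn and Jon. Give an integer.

3

The shortest distance is 2. The length-2 paths are: Quinn–Gus–Jon; Quinn–Jamal–Jon; Quinn–Eva–Jon.
That gives 3 distinct shortest paths.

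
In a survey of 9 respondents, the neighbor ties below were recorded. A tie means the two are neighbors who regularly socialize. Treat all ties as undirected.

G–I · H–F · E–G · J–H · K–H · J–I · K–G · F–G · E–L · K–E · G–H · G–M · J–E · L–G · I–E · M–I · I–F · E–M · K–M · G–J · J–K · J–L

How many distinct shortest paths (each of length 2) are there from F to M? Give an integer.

2

The shortest distance is 2. The length-2 paths are: F–G–M; F–I–M.
That gives 2 distinct shortest paths.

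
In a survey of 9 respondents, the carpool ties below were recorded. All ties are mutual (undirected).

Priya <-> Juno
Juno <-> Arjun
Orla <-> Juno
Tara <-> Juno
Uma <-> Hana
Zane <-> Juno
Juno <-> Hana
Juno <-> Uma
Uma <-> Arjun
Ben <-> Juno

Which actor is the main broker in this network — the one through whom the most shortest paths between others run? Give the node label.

Juno

Unnormalized betweenness of each node: Arjun:0, Ben:0, Hana:0, Juno:51/2, Orla:0, Priya:0, Tara:0, Uma:1/2, Zane:0.
Juno has the largest value, 51/2, making it the main broker — the node through which the most shortest paths run.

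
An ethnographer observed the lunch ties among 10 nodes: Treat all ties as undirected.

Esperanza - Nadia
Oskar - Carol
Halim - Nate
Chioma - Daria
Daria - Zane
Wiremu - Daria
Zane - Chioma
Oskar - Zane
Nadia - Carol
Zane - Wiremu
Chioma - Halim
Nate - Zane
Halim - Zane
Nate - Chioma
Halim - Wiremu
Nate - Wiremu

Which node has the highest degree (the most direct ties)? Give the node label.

Degrees — Carol:2, Chioma:4, Daria:3, Esperanza:1, Halim:4, Nadia:2, Nate:4, Oskar:2, Wiremu:4, Zane:6.
The maximum is 6, attained only by Zane.

Zane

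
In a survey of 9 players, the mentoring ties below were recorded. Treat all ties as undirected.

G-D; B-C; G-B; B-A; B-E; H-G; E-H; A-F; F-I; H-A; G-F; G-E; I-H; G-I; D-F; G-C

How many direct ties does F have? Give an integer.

4

F is directly tied to A, D, G, and I. That is 4 neighbors, so the degree of F is 4.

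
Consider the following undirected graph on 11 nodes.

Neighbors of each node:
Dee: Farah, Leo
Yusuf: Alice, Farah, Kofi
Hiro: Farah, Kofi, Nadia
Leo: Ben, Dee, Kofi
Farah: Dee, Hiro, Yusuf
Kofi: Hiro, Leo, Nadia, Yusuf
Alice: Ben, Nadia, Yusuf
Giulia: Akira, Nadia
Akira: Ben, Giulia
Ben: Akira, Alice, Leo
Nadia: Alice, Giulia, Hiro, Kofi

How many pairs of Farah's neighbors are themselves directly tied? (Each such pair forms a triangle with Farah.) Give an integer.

0

Farah's neighbors are Dee, Hiro, and Yusuf, but none of them are tied to each other, so no triangle contains Farah.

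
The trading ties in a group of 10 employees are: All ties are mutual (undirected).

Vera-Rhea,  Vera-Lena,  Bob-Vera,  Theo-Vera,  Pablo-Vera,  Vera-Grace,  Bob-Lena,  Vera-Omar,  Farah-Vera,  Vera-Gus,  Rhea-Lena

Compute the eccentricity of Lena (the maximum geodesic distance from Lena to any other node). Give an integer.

Distances from Lena: Bob:1, Farah:2, Grace:2, Gus:2, Omar:2, Pablo:2, Rhea:1, Theo:2, Vera:1.
The largest is 2 (to Theo, Grace, Gus, Farah, Omar, and Pablo), so the eccentricity of Lena is 2.

2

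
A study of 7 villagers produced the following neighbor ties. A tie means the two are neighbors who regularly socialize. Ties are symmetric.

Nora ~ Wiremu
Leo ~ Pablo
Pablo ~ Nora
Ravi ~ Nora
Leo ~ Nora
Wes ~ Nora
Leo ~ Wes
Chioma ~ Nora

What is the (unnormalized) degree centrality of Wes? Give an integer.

Wes is directly tied to Leo and Nora. That is 2 neighbors, so the degree of Wes is 2.

2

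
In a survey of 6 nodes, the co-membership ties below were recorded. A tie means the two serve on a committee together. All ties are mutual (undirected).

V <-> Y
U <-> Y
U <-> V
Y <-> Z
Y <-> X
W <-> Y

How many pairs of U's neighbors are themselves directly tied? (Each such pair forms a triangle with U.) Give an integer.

1

U's neighbors: V and Y.
Neighbor pairs that are themselves tied: U–V–Y. Each forms one triangle with U, for 1 in total.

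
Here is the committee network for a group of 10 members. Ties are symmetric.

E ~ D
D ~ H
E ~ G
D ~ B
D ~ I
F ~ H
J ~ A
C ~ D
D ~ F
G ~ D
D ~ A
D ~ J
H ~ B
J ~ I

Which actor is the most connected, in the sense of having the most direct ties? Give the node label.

D

Degrees — A:2, B:2, C:1, D:9, E:2, F:2, G:2, H:3, I:2, J:3.
The maximum is 9, attained only by D.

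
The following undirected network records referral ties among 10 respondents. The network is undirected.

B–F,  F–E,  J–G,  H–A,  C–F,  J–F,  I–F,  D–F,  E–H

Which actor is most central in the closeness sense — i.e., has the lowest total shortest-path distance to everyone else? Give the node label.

Farness (sum of distances to all others) for each node — A:31, B:21, C:21, D:21, E:17, F:13, G:27, H:23, I:21, J:19.
The smallest farness is 13, for F, so F has the highest closeness.

F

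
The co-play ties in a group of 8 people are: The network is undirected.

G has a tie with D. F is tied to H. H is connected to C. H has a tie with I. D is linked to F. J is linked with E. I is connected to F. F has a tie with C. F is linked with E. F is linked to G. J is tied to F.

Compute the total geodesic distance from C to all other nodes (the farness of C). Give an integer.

Distances from C: D:2, E:2, F:1, G:2, H:1, I:2, J:2.
Sum = 2 + 2 + 1 + 2 + 1 + 2 + 2 = 12.

12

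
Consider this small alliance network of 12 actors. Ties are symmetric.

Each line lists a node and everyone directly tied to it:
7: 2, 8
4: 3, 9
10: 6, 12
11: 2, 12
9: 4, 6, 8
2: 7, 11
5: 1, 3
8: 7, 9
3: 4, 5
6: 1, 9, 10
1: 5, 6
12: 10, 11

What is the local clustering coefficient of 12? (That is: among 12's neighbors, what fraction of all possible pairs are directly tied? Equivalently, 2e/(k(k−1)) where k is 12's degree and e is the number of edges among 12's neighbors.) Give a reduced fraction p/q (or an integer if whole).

0

12's neighbors: 10 and 11 (k = 2).
Possible neighbor pairs: C(2,2) = 1. Edges among them: none → e = 0.
Clustering(12) = 0/1.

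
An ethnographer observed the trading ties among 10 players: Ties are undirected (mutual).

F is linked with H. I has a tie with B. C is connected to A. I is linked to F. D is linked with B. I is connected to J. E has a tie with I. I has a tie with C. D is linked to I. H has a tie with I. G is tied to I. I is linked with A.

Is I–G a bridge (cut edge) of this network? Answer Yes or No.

Without the I–G edge there is no alternate route between I and G, so the network disconnects. It is a bridge.

Yes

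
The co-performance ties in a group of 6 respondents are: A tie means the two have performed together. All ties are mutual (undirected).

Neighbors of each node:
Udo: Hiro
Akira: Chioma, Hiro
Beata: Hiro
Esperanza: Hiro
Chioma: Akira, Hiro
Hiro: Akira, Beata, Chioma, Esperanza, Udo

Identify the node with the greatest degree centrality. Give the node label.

Hiro

Degrees — Akira:2, Beata:1, Chioma:2, Esperanza:1, Hiro:5, Udo:1.
The maximum is 5, attained only by Hiro.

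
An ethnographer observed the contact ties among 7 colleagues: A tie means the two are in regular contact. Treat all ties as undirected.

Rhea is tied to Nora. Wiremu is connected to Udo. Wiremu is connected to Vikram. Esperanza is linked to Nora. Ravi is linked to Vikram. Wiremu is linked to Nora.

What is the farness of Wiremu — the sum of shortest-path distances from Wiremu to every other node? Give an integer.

9

Distances from Wiremu: Esperanza:2, Nora:1, Ravi:2, Rhea:2, Udo:1, Vikram:1.
Sum = 2 + 1 + 2 + 2 + 1 + 1 = 9.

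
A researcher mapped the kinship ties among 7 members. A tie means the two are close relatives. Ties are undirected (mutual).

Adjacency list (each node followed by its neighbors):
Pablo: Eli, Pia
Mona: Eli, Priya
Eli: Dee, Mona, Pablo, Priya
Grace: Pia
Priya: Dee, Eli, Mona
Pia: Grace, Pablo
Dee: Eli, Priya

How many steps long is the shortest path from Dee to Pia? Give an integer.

One shortest route is Dee – Eli – Pablo – Pia, which uses 3 edges, and at distance 2 from Dee we only reach {Mona, Pablo}, which does not include Pia. So d(Dee,Pia) = 3.

3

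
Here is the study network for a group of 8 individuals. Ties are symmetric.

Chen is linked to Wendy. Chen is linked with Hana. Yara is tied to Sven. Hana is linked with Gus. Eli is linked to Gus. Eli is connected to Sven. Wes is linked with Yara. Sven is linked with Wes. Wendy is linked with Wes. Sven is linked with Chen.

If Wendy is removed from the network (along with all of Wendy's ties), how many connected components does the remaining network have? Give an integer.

1

Wendy's neighbors (Chen and Wes) remain reachable from one another through other ties, so the rest of the network stays in one piece.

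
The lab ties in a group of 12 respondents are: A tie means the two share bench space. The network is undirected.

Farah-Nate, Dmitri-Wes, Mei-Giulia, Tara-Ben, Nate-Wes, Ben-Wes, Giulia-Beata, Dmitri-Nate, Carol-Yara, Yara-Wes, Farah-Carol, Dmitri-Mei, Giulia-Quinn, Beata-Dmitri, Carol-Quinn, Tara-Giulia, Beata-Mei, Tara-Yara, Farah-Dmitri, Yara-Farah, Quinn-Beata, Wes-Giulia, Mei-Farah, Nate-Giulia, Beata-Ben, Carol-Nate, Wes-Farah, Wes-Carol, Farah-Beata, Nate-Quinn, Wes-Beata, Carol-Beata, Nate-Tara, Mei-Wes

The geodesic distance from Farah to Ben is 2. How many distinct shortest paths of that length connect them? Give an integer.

The shortest distance is 2. The length-2 paths are: Farah–Beata–Ben; Farah–Wes–Ben.
That gives 2 distinct shortest paths.

2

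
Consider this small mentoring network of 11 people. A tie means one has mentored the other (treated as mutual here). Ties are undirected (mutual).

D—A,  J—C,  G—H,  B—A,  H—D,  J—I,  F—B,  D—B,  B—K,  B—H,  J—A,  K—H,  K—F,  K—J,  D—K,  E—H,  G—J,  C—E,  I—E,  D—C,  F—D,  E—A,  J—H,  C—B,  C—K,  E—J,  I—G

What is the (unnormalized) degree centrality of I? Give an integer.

3

I is directly tied to E, G, and J. That is 3 neighbors, so the degree of I is 3.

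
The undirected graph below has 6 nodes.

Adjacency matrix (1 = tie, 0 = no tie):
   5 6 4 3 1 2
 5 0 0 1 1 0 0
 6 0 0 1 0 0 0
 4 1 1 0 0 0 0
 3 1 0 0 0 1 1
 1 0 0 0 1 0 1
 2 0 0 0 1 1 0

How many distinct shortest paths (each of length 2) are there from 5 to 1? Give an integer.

1

The shortest distance is 2, and the only length-2 path is 5–3–1. So there is exactly 1 shortest path.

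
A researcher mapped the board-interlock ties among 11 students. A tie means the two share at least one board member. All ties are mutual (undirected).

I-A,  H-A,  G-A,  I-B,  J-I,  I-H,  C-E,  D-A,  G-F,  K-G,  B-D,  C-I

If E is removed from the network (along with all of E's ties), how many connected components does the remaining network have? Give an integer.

1

E's neighbors (C) remain reachable from one another through other ties, so the rest of the network stays in one piece.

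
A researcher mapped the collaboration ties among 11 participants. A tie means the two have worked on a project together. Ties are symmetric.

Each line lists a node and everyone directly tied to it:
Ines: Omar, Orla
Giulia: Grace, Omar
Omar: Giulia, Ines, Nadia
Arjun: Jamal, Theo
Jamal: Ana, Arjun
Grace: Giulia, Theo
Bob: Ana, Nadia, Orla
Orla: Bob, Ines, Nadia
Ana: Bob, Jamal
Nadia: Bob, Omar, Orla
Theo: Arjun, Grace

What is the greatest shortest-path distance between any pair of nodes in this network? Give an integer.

Eccentricity of each node (its greatest distance to any other): Ana:4, Arjun:5, Bob:4, Giulia:4, Grace:4, Ines:5, Jamal:4, Nadia:4, Omar:4, Orla:5, Theo:5.
The maximum eccentricity is 5, realized for instance by the pair Theo–Orla via Theo – Grace – Giulia – Omar – Ines – Orla. So the diameter is 5.

5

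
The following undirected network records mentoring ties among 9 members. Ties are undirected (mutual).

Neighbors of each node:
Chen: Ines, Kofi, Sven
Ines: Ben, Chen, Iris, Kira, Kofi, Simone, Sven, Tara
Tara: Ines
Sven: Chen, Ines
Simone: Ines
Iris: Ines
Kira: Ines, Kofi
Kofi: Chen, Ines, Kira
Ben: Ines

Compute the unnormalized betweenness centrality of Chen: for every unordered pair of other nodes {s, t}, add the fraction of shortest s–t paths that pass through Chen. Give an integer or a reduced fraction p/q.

1/2

Pairs whose geodesics pass through Chen — Sven–Kofi: 1/2.
All other pairs contribute 0.
Summing the contributions gives betweenness(Chen) = 1/2.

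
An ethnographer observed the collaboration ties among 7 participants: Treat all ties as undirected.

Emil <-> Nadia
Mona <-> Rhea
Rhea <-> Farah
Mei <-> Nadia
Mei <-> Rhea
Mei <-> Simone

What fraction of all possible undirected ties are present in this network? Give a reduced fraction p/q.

2/7

There are 6 edges and 7 nodes, so the maximum possible is C(7,2) = 21.
Density = 6/21 = 2/7.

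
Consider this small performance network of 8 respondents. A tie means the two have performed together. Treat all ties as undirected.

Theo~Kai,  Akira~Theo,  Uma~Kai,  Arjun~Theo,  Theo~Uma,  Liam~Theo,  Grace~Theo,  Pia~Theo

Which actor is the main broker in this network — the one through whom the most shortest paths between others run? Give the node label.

Theo

Unnormalized betweenness of each node: Akira:0, Arjun:0, Grace:0, Kai:0, Liam:0, Pia:0, Theo:20, Uma:0.
Theo has the largest value, 20, making it the main broker — the node through which the most shortest paths run.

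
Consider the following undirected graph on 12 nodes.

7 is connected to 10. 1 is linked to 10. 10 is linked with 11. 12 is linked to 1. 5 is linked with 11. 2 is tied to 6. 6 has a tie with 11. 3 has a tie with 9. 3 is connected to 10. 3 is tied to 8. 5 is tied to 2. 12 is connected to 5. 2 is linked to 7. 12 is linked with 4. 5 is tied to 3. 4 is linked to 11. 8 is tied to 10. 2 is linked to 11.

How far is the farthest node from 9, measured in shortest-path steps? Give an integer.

4

Distances from 9: 1:3, 2:3, 3:1, 4:4, 5:2, 6:4, 7:3, 8:2, 10:2, 11:3, 12:3.
The largest is 4 (to 4 and 6), so the eccentricity of 9 is 4.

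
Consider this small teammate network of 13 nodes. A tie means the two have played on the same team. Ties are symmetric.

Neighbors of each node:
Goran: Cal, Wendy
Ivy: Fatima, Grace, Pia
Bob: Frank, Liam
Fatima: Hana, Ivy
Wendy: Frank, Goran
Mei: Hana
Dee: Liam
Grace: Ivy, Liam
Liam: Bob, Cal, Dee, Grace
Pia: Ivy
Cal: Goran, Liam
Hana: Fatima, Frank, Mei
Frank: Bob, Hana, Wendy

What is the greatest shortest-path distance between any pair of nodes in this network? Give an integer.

Eccentricity of each node (its greatest distance to any other): Bob:4, Cal:5, Dee:5, Fatima:4, Frank:4, Goran:5, Grace:4, Hana:4, Ivy:4, Liam:4, Mei:5, Pia:5, Wendy:5.
The maximum eccentricity is 5, realized for instance by the pair Dee–Mei via Dee – Liam – Bob – Frank – Hana – Mei. So the diameter is 5.

5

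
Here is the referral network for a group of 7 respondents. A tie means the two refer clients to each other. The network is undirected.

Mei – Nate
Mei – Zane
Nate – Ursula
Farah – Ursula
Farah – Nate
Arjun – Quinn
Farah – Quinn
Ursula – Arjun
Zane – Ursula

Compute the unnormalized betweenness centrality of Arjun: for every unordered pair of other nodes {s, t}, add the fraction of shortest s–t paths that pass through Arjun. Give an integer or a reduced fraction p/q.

1

Pairs whose geodesics pass through Arjun — Quinn–Ursula: 1/2; Quinn–Zane: 1/2.
All other pairs contribute 0.
Summing the contributions gives betweenness(Arjun) = 1.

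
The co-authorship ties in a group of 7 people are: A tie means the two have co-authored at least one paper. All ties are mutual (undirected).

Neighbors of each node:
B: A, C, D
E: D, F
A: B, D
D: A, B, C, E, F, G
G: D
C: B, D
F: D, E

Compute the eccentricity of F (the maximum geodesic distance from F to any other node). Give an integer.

Distances from F: A:2, B:2, C:2, D:1, E:1, G:2.
The largest is 2 (to G, C, B, and A), so the eccentricity of F is 2.

2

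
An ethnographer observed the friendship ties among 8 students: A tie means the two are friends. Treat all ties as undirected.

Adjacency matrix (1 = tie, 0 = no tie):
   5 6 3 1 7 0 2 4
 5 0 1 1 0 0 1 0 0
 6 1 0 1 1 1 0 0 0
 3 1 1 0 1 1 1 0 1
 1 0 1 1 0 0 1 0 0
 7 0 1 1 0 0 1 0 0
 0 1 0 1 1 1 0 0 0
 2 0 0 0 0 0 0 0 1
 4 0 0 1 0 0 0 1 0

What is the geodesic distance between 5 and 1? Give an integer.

2

One shortest route is 5 – 6 – 1, which uses 2 edges, and 5 and 1 are not directly tied, so nothing shorter exists. So d(5,1) = 2.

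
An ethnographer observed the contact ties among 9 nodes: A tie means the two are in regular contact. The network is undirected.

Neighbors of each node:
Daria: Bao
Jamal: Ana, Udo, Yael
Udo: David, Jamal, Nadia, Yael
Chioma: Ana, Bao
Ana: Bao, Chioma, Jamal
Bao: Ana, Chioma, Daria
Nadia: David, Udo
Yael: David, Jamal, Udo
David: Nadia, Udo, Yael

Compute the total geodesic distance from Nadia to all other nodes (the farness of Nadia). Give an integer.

Distances from Nadia: Ana:3, Bao:4, Chioma:4, Daria:5, David:1, Jamal:2, Udo:1, Yael:2.
Sum = 3 + 4 + 4 + 5 + 1 + 2 + 1 + 2 = 22.

22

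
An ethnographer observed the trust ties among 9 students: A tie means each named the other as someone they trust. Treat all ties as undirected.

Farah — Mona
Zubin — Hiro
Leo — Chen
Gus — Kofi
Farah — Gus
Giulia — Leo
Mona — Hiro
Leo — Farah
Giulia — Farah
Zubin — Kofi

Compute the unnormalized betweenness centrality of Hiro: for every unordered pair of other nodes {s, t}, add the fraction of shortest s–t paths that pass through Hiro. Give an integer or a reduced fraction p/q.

7/2

Pairs whose geodesics pass through Hiro — Mona–Kofi: 1/2; Mona–Zubin: 1; Chen–Zubin: 1/2; Leo–Zubin: 1/2; Farah–Zubin: 1/2; Giulia–Zubin: 1/2.
All other pairs contribute 0.
Summing the contributions gives betweenness(Hiro) = 7/2.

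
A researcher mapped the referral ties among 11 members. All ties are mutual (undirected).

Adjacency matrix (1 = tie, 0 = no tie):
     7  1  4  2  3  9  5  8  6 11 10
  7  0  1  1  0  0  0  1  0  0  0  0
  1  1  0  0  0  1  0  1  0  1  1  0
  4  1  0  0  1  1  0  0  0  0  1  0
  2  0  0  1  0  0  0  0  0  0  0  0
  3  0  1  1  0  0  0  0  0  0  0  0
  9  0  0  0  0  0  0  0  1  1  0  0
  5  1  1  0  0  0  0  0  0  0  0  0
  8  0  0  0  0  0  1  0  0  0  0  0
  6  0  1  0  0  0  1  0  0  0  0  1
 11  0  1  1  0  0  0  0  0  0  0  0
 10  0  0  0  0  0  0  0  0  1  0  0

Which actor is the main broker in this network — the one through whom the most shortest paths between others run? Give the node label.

Unnormalized betweenness of each node: 1:55/2, 2:0, 3:10/3, 4:21/2, 5:0, 6:23, 7:16/3, 8:0, 9:9, 10:0, 11:10/3.
1 has the largest value, 55/2, making it the main broker — the node through which the most shortest paths run.

1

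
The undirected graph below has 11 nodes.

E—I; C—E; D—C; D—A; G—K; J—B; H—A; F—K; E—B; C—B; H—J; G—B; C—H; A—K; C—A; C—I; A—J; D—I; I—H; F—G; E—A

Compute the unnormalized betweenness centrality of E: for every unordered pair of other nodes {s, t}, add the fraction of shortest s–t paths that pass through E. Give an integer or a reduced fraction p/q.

Pairs whose geodesics pass through E — G–I: 1/2; F–I: 2/6; K–I: 1/4; B–I: 1/2; B–A: 1/3; I–A: 1/4.
All other pairs contribute 0.
Summing the contributions gives betweenness(E) = 13/6.

13/6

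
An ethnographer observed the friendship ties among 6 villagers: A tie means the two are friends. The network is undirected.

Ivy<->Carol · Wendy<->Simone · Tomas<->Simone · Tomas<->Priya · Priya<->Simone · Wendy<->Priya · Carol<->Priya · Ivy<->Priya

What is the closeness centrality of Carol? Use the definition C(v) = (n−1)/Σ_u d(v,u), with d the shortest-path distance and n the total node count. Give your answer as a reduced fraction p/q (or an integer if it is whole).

Distances from Carol: Ivy:1, Priya:1, Simone:2, Tomas:2, Wendy:2. Sum = 8.
n = 6, so closeness = 5/8.

5/8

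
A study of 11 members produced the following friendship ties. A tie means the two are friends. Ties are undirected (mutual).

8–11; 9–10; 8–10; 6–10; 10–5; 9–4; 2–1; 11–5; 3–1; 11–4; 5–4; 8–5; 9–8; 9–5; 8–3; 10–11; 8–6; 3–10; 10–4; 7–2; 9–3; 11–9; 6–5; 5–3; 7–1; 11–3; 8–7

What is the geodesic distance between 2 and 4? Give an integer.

One shortest route is 2 – 7 – 8 – 10 – 4, which uses 4 edges, and at distance 3 from 2 we only reach {5, 6, 9, 10, 11}, which does not include 4. So d(2,4) = 4.

4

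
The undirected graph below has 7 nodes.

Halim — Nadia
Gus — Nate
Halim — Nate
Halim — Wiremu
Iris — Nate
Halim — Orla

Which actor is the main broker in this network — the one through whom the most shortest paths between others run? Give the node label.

Unnormalized betweenness of each node: Gus:0, Halim:12, Iris:0, Nadia:0, Nate:9, Orla:0, Wiremu:0.
Halim has the largest value, 12, making it the main broker — the node through which the most shortest paths run.

Halim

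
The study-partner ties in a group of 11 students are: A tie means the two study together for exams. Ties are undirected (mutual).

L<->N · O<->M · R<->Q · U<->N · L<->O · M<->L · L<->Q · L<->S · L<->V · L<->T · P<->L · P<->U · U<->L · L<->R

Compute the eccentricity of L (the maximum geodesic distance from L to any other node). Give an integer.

Distances from L: M:1, N:1, O:1, P:1, Q:1, R:1, S:1, T:1, U:1, V:1.
The largest is 1 (to Q, V, T, P, M, N, S, R, O, and U), so the eccentricity of L is 1.

1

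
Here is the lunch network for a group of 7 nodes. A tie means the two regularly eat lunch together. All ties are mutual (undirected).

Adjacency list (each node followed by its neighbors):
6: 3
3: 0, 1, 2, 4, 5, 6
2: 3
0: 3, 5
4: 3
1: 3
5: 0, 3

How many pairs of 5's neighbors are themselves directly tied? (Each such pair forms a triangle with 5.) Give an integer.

1

5's neighbors: 0 and 3.
Neighbor pairs that are themselves tied: 5–0–3. Each forms one triangle with 5, for 1 in total.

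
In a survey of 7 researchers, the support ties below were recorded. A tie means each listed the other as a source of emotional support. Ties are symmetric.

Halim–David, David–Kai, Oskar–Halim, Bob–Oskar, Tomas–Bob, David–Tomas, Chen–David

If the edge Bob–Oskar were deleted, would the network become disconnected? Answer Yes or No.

No

Even without that edge, Bob still reaches Oskar via Bob – Tomas – David – Halim – Oskar, so the network stays connected. Not a bridge.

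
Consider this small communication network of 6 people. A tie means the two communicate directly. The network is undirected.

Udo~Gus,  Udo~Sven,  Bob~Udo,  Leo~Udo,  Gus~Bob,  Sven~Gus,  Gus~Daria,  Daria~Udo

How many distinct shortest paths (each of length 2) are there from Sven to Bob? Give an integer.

The shortest distance is 2. The length-2 paths are: Sven–Udo–Bob; Sven–Gus–Bob.
That gives 2 distinct shortest paths.

2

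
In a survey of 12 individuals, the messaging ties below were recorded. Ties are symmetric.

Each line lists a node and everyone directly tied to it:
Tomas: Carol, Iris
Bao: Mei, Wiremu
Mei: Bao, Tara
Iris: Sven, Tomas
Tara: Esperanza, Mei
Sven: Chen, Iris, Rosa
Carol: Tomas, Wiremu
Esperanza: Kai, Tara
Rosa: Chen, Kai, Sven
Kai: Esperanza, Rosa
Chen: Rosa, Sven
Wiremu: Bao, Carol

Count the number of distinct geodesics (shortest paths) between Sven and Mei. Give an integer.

The shortest distance is 5, and the only length-5 path is Sven–Rosa–Kai–Esperanza–Tara–Mei. So there is exactly 1 shortest path.

1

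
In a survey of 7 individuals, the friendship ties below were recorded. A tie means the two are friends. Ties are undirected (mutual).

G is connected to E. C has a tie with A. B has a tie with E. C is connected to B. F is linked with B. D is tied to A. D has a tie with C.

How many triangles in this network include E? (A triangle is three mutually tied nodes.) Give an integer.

0

E's neighbors are B and G, but none of them are tied to each other, so no triangle contains E.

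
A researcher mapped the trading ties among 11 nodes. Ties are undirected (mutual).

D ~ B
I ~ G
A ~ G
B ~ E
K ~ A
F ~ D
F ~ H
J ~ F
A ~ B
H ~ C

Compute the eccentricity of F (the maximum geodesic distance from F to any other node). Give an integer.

5

Distances from F: A:3, B:2, C:2, D:1, E:3, G:4, H:1, I:5, J:1, K:4.
The largest is 5 (to I), so the eccentricity of F is 5.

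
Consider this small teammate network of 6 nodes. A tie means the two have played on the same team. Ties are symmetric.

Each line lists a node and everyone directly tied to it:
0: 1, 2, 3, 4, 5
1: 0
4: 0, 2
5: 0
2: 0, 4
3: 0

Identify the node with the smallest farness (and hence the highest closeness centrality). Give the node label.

0

Farness (sum of distances to all others) for each node — 0:5, 1:9, 2:8, 3:9, 4:8, 5:9.
The smallest farness is 5, for 0, so 0 has the highest closeness.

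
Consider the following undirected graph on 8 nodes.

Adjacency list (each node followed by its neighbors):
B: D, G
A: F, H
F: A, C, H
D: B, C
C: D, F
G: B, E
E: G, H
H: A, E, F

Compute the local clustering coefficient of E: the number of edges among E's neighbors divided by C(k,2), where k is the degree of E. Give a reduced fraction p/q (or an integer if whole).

0

E's neighbors: G and H (k = 2).
Possible neighbor pairs: C(2,2) = 1. Edges among them: none → e = 0.
Clustering(E) = 0/1.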